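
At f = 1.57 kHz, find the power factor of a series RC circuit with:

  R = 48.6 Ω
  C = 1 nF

Step 1 — Angular frequency: ω = 2π·f = 2π·1570 = 9865 rad/s.
Step 2 — Component impedances:
  R: Z = R = 48.6 Ω
  C: Z = 1/(jωC) = -j/(ω·C) = 0 - j1.014e+05 Ω
Step 3 — Series combination: Z_total = R + C = 48.6 - j1.014e+05 Ω = 1.014e+05∠-90.0° Ω.
Step 4 — Power factor: PF = cos(φ) = Re(Z)/|Z| = 48.6/1.0137e+05 = 0.0004794.
Step 5 — Type: Im(Z) = -1.014e+05 ⇒ leading (phase φ = -90.0°).

PF = 0.0004794 (leading, φ = -90.0°)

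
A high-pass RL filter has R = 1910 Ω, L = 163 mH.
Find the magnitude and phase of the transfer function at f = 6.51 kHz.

Step 1 — Angular frequency: ω = 2π·6510 = 4.09e+04 rad/s.
Step 2 — Transfer function: H(jω) = jωL/(R + jωL).
Step 3 — Numerator jωL = j·6667; denominator R + jωL = 1910 + j6667.
Step 4 — H = 0.9242 + j0.2647.
Step 5 — Magnitude: |H| = 0.9613 (-0.3 dB); phase: φ = 16.0°.

|H| = 0.9613 (-0.3 dB), φ = 16.0°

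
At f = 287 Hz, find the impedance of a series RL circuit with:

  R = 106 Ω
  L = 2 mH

Step 1 — Angular frequency: ω = 2π·f = 2π·287 = 1803 rad/s.
Step 2 — Component impedances:
  R: Z = R = 106 Ω
  L: Z = jωL = j·1803·0.002 = 0 + j3.607 Ω
Step 3 — Series combination: Z_total = R + L = 106 + j3.607 Ω = 106.1∠1.9° Ω.

Z = 106 + j3.607 Ω = 106.1∠1.9° Ω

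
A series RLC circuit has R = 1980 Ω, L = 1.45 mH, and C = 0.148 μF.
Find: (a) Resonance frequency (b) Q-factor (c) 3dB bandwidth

Step 1 — Resonance condition Im(Z)=0 gives ω₀ = 1/√(LC).
Step 2 — ω₀ = 1/√(0.00145·1.48e-07) = 6.826e+04 rad/s.
Step 3 — f₀ = ω₀/(2π) = 1.086e+04 Hz.
Step 4 — Series Q: Q = ω₀L/R = 6.826e+04·0.00145/1980 = 0.04999.
Step 5 — 3dB bandwidth: Δω = ω₀/Q = 1.366e+06 rad/s; BW = Δω/(2π) = 2.173e+05 Hz.

(a) f₀ = 1.086e+04 Hz  (b) Q = 0.04999  (c) BW = 2.173e+05 Hz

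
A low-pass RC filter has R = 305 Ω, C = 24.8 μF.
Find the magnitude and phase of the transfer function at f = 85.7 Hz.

Step 1 — Angular frequency: ω = 2π·85.7 = 538.5 rad/s.
Step 2 — Transfer function: H(jω) = 1/(1 + jωRC).
Step 3 — Denominator: 1 + jωRC = 1 + j·538.5·305·2.48e-05 = 1 + j4.073.
Step 4 — H = 0.05685 - j0.2316.
Step 5 — Magnitude: |H| = 0.2384 (-12.5 dB); phase: φ = -76.2°.

|H| = 0.2384 (-12.5 dB), φ = -76.2°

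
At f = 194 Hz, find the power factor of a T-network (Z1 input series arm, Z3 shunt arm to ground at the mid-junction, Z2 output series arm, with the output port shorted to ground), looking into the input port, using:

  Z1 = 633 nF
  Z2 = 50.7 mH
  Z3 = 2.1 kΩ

Step 1 — Angular frequency: ω = 2π·f = 2π·194 = 1219 rad/s.
Step 2 — Component impedances:
  Z1: Z = 1/(jωC) = -j/(ω·C) = 0 - j1296 Ω
  Z2: Z = jωL = j·1219·0.0507 = 0 + j61.8 Ω
  Z3: Z = R = 2100 Ω
Step 3 — With the output port shorted to ground, the output series arm Z2 runs from the junction to ground; the shunt arm Z3 also runs from the junction to ground. They appear in parallel: Z3 || Z2 = 1.817 + j61.75 Ω.
Step 4 — Series with input arm Z1: Z_in = Z1 + (Z3 || Z2) = 1.817 - j1234 Ω = 1234∠-89.9° Ω.
Step 5 — Power factor: PF = cos(φ) = Re(Z)/|Z| = 1.817/1234 = 0.001472.
Step 6 — Type: Im(Z) = -1234 ⇒ leading (phase φ = -89.9°).

PF = 0.001472 (leading, φ = -89.9°)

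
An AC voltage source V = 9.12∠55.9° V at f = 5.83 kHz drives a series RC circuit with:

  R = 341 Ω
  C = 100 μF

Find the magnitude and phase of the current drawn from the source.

Step 1 — Angular frequency: ω = 2π·f = 2π·5830 = 3.663e+04 rad/s.
Step 2 — Component impedances:
  R: Z = R = 341 Ω
  C: Z = 1/(jωC) = -j/(ω·C) = 0 - j0.273 Ω
Step 3 — Series combination: Z_total = R + C = 341 - j0.273 Ω = 341∠-0.0° Ω.
Step 4 — Source phasor: V = 9.12∠55.9° V = 5.113 + j7.552 V.
Step 5 — Ohm's law: I = V / Z_total = (5.113 + j7.552) / (341 - j0.273) = 0.01498 + j0.02216 A.
Step 6 — Convert to polar: |I| = 0.02674 A, ∠I = 55.9°.

I = 0.02674∠55.9° A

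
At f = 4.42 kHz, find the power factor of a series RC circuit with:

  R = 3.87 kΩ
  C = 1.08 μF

Step 1 — Angular frequency: ω = 2π·f = 2π·4420 = 2.777e+04 rad/s.
Step 2 — Component impedances:
  R: Z = R = 3870 Ω
  C: Z = 1/(jωC) = -j/(ω·C) = 0 - j33.34 Ω
Step 3 — Series combination: Z_total = R + C = 3870 - j33.34 Ω = 3870∠-0.5° Ω.
Step 4 — Power factor: PF = cos(φ) = Re(Z)/|Z| = 3870/3870 = 1.
Step 5 — Type: Im(Z) = -33.34 ⇒ leading (phase φ = -0.5°).

PF = 1 (leading, φ = -0.5°)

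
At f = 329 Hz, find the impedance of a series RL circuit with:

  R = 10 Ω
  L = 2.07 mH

Step 1 — Angular frequency: ω = 2π·f = 2π·329 = 2067 rad/s.
Step 2 — Component impedances:
  R: Z = R = 10 Ω
  L: Z = jωL = j·2067·0.00207 = 0 + j4.279 Ω
Step 3 — Series combination: Z_total = R + L = 10 + j4.279 Ω = 10.88∠23.2° Ω.

Z = 10 + j4.279 Ω = 10.88∠23.2° Ω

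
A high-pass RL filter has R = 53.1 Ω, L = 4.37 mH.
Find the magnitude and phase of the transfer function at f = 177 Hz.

Step 1 — Angular frequency: ω = 2π·177 = 1112 rad/s.
Step 2 — Transfer function: H(jω) = jωL/(R + jωL).
Step 3 — Numerator jωL = j·4.86; denominator R + jωL = 53.1 + j4.86.
Step 4 — H = 0.008307 + j0.09076.
Step 5 — Magnitude: |H| = 0.09114 (-20.8 dB); phase: φ = 84.8°.

|H| = 0.09114 (-20.8 dB), φ = 84.8°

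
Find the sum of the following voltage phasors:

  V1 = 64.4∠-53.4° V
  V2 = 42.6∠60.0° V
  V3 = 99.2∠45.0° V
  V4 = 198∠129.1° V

Step 1 — Convert each phasor to rectangular form:
  V1 = 64.4·(cos(-53.4°) + j·sin(-53.4°)) = 38.4 - j51.7 V
  V2 = 42.6·(cos(60.0°) + j·sin(60.0°)) = 21.3 + j36.89 V
  V3 = 99.2·(cos(45.0°) + j·sin(45.0°)) = 70.14 + j70.14 V
  V4 = 198·(cos(129.1°) + j·sin(129.1°)) = -124.9 + j153.7 V
Step 2 — Sum components: V_total = 4.968 + j209 V.
Step 3 — Convert to polar: |V_total| = 209.1 V, ∠V_total = 88.6°.

V_total = 209.1∠88.6° V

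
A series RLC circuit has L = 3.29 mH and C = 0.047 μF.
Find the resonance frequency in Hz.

Step 1 — Resonance condition Im(Z)=0 gives ω₀ = 1/√(LC).
Step 2 — ω₀ = 1/√(0.00329·4.7e-08) = 8.042e+04 rad/s.
Step 3 — f₀ = ω₀/(2π) = 1.28e+04 Hz.

f₀ = 1.28e+04 Hz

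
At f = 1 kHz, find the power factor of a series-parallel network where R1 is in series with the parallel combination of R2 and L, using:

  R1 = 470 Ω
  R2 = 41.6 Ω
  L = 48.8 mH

Step 1 — Angular frequency: ω = 2π·f = 2π·1000 = 6283 rad/s.
Step 2 — Component impedances:
  R1: Z = R = 470 Ω
  R2: Z = R = 41.6 Ω
  L: Z = jωL = j·6283·0.0488 = 0 + j306.6 Ω
Step 3 — Parallel branch: R2 || L = 1/(1/R2 + 1/L) = 40.85 + j5.542 Ω.
Step 4 — Series with R1: Z_total = R1 + (R2 || L) = 510.8 + j5.542 Ω = 510.9∠0.6° Ω.
Step 5 — Power factor: PF = cos(φ) = Re(Z)/|Z| = 510.85/510.88 = 0.9999.
Step 6 — Type: Im(Z) = 5.542 ⇒ lagging (phase φ = 0.6°).

PF = 0.9999 (lagging, φ = 0.6°)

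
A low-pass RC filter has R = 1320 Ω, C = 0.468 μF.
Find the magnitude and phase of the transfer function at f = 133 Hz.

Step 1 — Angular frequency: ω = 2π·133 = 835.7 rad/s.
Step 2 — Transfer function: H(jω) = 1/(1 + jωRC).
Step 3 — Denominator: 1 + jωRC = 1 + j·835.7·1320·4.68e-07 = 1 + j0.5162.
Step 4 — H = 0.7896 - j0.4076.
Step 5 — Magnitude: |H| = 0.8886 (-1.0 dB); phase: φ = -27.3°.

|H| = 0.8886 (-1.0 dB), φ = -27.3°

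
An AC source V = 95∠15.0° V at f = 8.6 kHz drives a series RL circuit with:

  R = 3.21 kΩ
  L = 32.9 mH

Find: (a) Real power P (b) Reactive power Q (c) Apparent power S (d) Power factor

Step 1 — Angular frequency: ω = 2π·f = 2π·8600 = 5.404e+04 rad/s.
Step 2 — Component impedances:
  R: Z = R = 3210 Ω
  L: Z = jωL = j·5.404e+04·0.0329 = 0 + j1778 Ω
Step 3 — Series combination: Z_total = R + L = 3210 + j1778 Ω = 3669∠29.0° Ω.
Step 4 — Source phasor: V = 95∠15.0° V = 91.76 + j24.59 V.
Step 5 — Current: I = V / Z = 0.02512 - j0.006254 A = 0.02589∠-14.0° A.
Step 6 — Complex power: S = V·I* = 2.152 + j1.192 VA.
Step 7 — Real power: P = Re(S) = 2.152 W.
Step 8 — Reactive power: Q = Im(S) = 1.192 VAR.
Step 9 — Apparent power: |S| = 2.46 VA.
Step 10 — Power factor: PF = P/|S| = 0.8748 (lagging).

(a) P = 2.152 W  (b) Q = 1.192 VAR  (c) S = 2.46 VA  (d) PF = 0.8748 (lagging)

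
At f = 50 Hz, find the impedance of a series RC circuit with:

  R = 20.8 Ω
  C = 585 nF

Step 1 — Angular frequency: ω = 2π·f = 2π·50 = 314.2 rad/s.
Step 2 — Component impedances:
  R: Z = R = 20.8 Ω
  C: Z = 1/(jωC) = -j/(ω·C) = 0 - j5441 Ω
Step 3 — Series combination: Z_total = R + C = 20.8 - j5441 Ω = 5441∠-89.8° Ω.

Z = 20.8 - j5441 Ω = 5441∠-89.8° Ω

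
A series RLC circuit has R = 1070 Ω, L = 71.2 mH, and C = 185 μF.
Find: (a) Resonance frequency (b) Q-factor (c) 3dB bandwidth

Step 1 — Resonance condition Im(Z)=0 gives ω₀ = 1/√(LC).
Step 2 — ω₀ = 1/√(0.0712·0.000185) = 275.5 rad/s.
Step 3 — f₀ = ω₀/(2π) = 43.85 Hz.
Step 4 — Series Q: Q = ω₀L/R = 275.5·0.0712/1070 = 0.01833.
Step 5 — 3dB bandwidth: Δω = ω₀/Q = 1.503e+04 rad/s; BW = Δω/(2π) = 2392 Hz.

(a) f₀ = 43.85 Hz  (b) Q = 0.01833  (c) BW = 2392 Hz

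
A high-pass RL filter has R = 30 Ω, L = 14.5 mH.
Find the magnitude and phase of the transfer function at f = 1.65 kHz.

Step 1 — Angular frequency: ω = 2π·1650 = 1.037e+04 rad/s.
Step 2 — Transfer function: H(jω) = jωL/(R + jωL).
Step 3 — Numerator jωL = j·150.3; denominator R + jωL = 30 + j150.3.
Step 4 — H = 0.9617 + j0.1919.
Step 5 — Magnitude: |H| = 0.9807 (-0.2 dB); phase: φ = 11.3°.

|H| = 0.9807 (-0.2 dB), φ = 11.3°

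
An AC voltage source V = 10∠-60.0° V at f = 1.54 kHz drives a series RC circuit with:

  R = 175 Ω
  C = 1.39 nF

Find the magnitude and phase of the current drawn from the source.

Step 1 — Angular frequency: ω = 2π·f = 2π·1540 = 9676 rad/s.
Step 2 — Component impedances:
  R: Z = R = 175 Ω
  C: Z = 1/(jωC) = -j/(ω·C) = 0 - j7.435e+04 Ω
Step 3 — Series combination: Z_total = R + C = 175 - j7.435e+04 Ω = 7.435e+04∠-89.9° Ω.
Step 4 — Source phasor: V = 10∠-60.0° V = 5 - j8.66 V.
Step 5 — Ohm's law: I = V / Z_total = (5 - j8.66) / (175 - j7.435e+04) = 0.0001166 + j6.697e-05 A.
Step 6 — Convert to polar: |I| = 0.0001345 A, ∠I = 29.9°.

I = 0.0001345∠29.9° A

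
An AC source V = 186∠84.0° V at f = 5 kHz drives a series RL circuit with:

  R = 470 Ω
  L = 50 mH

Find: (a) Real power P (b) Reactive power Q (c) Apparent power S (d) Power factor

Step 1 — Angular frequency: ω = 2π·f = 2π·5000 = 3.142e+04 rad/s.
Step 2 — Component impedances:
  R: Z = R = 470 Ω
  L: Z = jωL = j·3.142e+04·0.05 = 0 + j1571 Ω
Step 3 — Series combination: Z_total = R + L = 470 + j1571 Ω = 1640∠73.3° Ω.
Step 4 — Source phasor: V = 186∠84.0° V = 19.44 + j185 V.
Step 5 — Current: I = V / Z = 0.1115 + j0.02098 A = 0.1134∠10.7° A.
Step 6 — Complex power: S = V·I* = 6.048 + j20.21 VA.
Step 7 — Real power: P = Re(S) = 6.048 W.
Step 8 — Reactive power: Q = Im(S) = 20.21 VAR.
Step 9 — Apparent power: |S| = 21.1 VA.
Step 10 — Power factor: PF = P/|S| = 0.2867 (lagging).

(a) P = 6.048 W  (b) Q = 20.21 VAR  (c) S = 21.1 VA  (d) PF = 0.2867 (lagging)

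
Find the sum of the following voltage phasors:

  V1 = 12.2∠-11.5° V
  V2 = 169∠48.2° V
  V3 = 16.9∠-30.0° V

Step 1 — Convert each phasor to rectangular form:
  V1 = 12.2·(cos(-11.5°) + j·sin(-11.5°)) = 11.96 - j2.432 V
  V2 = 169·(cos(48.2°) + j·sin(48.2°)) = 112.6 + j126 V
  V3 = 16.9·(cos(-30.0°) + j·sin(-30.0°)) = 14.64 - j8.45 V
Step 2 — Sum components: V_total = 139.2 + j115.1 V.
Step 3 — Convert to polar: |V_total| = 180.7 V, ∠V_total = 39.6°.

V_total = 180.7∠39.6° V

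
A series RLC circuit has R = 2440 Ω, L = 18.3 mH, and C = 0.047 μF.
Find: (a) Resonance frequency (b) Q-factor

Step 1 — Resonance condition Im(Z)=0 gives ω₀ = 1/√(LC).
Step 2 — ω₀ = 1/√(0.0183·4.7e-08) = 3.41e+04 rad/s.
Step 3 — f₀ = ω₀/(2π) = 5427 Hz.
Step 4 — Series Q: Q = ω₀L/R = 3.41e+04·0.0183/2440 = 0.2557.

(a) f₀ = 5427 Hz  (b) Q = 0.2557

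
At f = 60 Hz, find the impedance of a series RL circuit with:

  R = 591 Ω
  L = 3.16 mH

Step 1 — Angular frequency: ω = 2π·f = 2π·60 = 377 rad/s.
Step 2 — Component impedances:
  R: Z = R = 591 Ω
  L: Z = jωL = j·377·0.00316 = 0 + j1.191 Ω
Step 3 — Series combination: Z_total = R + L = 591 + j1.191 Ω = 591∠0.1° Ω.

Z = 591 + j1.191 Ω = 591∠0.1° Ω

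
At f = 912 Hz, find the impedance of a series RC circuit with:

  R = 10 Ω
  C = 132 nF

Step 1 — Angular frequency: ω = 2π·f = 2π·912 = 5730 rad/s.
Step 2 — Component impedances:
  R: Z = R = 10 Ω
  C: Z = 1/(jωC) = -j/(ω·C) = 0 - j1322 Ω
Step 3 — Series combination: Z_total = R + C = 10 - j1322 Ω = 1322∠-89.6° Ω.

Z = 10 - j1322 Ω = 1322∠-89.6° Ω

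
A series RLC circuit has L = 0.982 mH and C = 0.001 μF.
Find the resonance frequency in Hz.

Step 1 — Resonance condition Im(Z)=0 gives ω₀ = 1/√(LC).
Step 2 — ω₀ = 1/√(0.000982·1e-09) = 1.009e+06 rad/s.
Step 3 — f₀ = ω₀/(2π) = 1.606e+05 Hz.

f₀ = 1.606e+05 Hz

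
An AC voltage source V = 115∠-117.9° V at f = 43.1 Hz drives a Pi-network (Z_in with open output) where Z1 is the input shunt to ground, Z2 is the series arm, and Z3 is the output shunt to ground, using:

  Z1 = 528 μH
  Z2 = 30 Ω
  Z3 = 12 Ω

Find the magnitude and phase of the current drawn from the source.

Step 1 — Angular frequency: ω = 2π·f = 2π·43.1 = 270.8 rad/s.
Step 2 — Component impedances:
  Z1: Z = jωL = j·270.8·0.000528 = 0 + j0.143 Ω
  Z2: Z = R = 30 Ω
  Z3: Z = R = 12 Ω
Step 3 — With open output, the series arm Z2 and the output shunt Z3 appear in series to ground: Z2 + Z3 = 42 Ω.
Step 4 — Parallel with input shunt Z1: Z_in = Z1 || (Z2 + Z3) = 0.0004868 + j0.143 Ω = 0.143∠89.8° Ω.
Step 5 — Source phasor: V = 115∠-117.9° V = -53.81 - j101.6 V.
Step 6 — Ohm's law: I = V / Z_total = (-53.81 - j101.6) / (0.0004868 + j0.143) = -712.1 + j373.9 A.
Step 7 — Convert to polar: |I| = 804.3 A, ∠I = 152.3°.

I = 804.3∠152.3° A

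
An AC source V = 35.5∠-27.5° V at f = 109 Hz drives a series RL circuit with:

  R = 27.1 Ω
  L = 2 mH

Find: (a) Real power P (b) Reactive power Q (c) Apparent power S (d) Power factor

Step 1 — Angular frequency: ω = 2π·f = 2π·109 = 684.9 rad/s.
Step 2 — Component impedances:
  R: Z = R = 27.1 Ω
  L: Z = jωL = j·684.9·0.002 = 0 + j1.37 Ω
Step 3 — Series combination: Z_total = R + L = 27.1 + j1.37 Ω = 27.13∠2.9° Ω.
Step 4 — Source phasor: V = 35.5∠-27.5° V = 31.49 - j16.39 V.
Step 5 — Current: I = V / Z = 1.128 - j0.6619 A = 1.308∠-30.4° A.
Step 6 — Complex power: S = V·I* = 46.39 + j2.344 VA.
Step 7 — Real power: P = Re(S) = 46.39 W.
Step 8 — Reactive power: Q = Im(S) = 2.344 VAR.
Step 9 — Apparent power: |S| = 46.44 VA.
Step 10 — Power factor: PF = P/|S| = 0.9987 (lagging).

(a) P = 46.39 W  (b) Q = 2.344 VAR  (c) S = 46.44 VA  (d) PF = 0.9987 (lagging)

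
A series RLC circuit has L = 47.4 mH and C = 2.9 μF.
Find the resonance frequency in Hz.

Step 1 — Resonance condition Im(Z)=0 gives ω₀ = 1/√(LC).
Step 2 — ω₀ = 1/√(0.0474·2.9e-06) = 2697 rad/s.
Step 3 — f₀ = ω₀/(2π) = 429.3 Hz.

f₀ = 429.3 Hz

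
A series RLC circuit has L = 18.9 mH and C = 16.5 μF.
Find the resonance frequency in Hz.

Step 1 — Resonance condition Im(Z)=0 gives ω₀ = 1/√(LC).
Step 2 — ω₀ = 1/√(0.0189·1.65e-05) = 1791 rad/s.
Step 3 — f₀ = ω₀/(2π) = 285 Hz.

f₀ = 285 Hz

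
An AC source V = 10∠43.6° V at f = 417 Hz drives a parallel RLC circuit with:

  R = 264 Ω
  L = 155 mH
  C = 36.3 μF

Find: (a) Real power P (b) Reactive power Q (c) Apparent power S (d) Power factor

Step 1 — Angular frequency: ω = 2π·f = 2π·417 = 2620 rad/s.
Step 2 — Component impedances:
  R: Z = R = 264 Ω
  L: Z = jωL = j·2620·0.155 = 0 + j406.1 Ω
  C: Z = 1/(jωC) = -j/(ω·C) = 0 - j10.51 Ω
Step 3 — Parallel combination: 1/Z_total = 1/R + 1/L + 1/C; Z_total = 0.4406 - j10.78 Ω = 10.78∠-87.7° Ω.
Step 4 — Source phasor: V = 10∠43.6° V = 7.242 + j6.896 V.
Step 5 — Current: I = V / Z = -0.6115 + j0.697 A = 0.9272∠131.3° A.
Step 6 — Complex power: S = V·I* = 0.3788 - j9.265 VA.
Step 7 — Real power: P = Re(S) = 0.3788 W.
Step 8 — Reactive power: Q = Im(S) = -9.265 VAR.
Step 9 — Apparent power: |S| = 9.272 VA.
Step 10 — Power factor: PF = P/|S| = 0.04085 (leading).

(a) P = 0.3788 W  (b) Q = -9.265 VAR  (c) S = 9.272 VA  (d) PF = 0.04085 (leading)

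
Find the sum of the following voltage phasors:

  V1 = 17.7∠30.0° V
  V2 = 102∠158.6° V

Step 1 — Convert each phasor to rectangular form:
  V1 = 17.7·(cos(30.0°) + j·sin(30.0°)) = 15.33 + j8.85 V
  V2 = 102·(cos(158.6°) + j·sin(158.6°)) = -94.97 + j37.22 V
Step 2 — Sum components: V_total = -79.64 + j46.07 V.
Step 3 — Convert to polar: |V_total| = 92 V, ∠V_total = 150.0°.

V_total = 92∠150.0° V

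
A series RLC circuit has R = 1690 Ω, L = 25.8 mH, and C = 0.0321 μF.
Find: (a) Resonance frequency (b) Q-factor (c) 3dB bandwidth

Step 1 — Resonance condition Im(Z)=0 gives ω₀ = 1/√(LC).
Step 2 — ω₀ = 1/√(0.0258·3.21e-08) = 3.475e+04 rad/s.
Step 3 — f₀ = ω₀/(2π) = 5530 Hz.
Step 4 — Series Q: Q = ω₀L/R = 3.475e+04·0.0258/1690 = 0.5305.
Step 5 — 3dB bandwidth: Δω = ω₀/Q = 6.55e+04 rad/s; BW = Δω/(2π) = 1.043e+04 Hz.

(a) f₀ = 5530 Hz  (b) Q = 0.5305  (c) BW = 1.043e+04 Hz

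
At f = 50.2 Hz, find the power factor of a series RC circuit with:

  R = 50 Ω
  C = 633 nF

Step 1 — Angular frequency: ω = 2π·f = 2π·50.2 = 315.4 rad/s.
Step 2 — Component impedances:
  R: Z = R = 50 Ω
  C: Z = 1/(jωC) = -j/(ω·C) = 0 - j5009 Ω
Step 3 — Series combination: Z_total = R + C = 50 - j5009 Ω = 5009∠-89.4° Ω.
Step 4 — Power factor: PF = cos(φ) = Re(Z)/|Z| = 50/5009 = 0.009982.
Step 5 — Type: Im(Z) = -5009 ⇒ leading (phase φ = -89.4°).

PF = 0.009982 (leading, φ = -89.4°)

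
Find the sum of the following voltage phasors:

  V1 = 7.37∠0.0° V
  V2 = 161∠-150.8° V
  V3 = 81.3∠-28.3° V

Step 1 — Convert each phasor to rectangular form:
  V1 = 7.37·(cos(0.0°) + j·sin(0.0°)) = 7.37 V
  V2 = 161·(cos(-150.8°) + j·sin(-150.8°)) = -140.5 - j78.55 V
  V3 = 81.3·(cos(-28.3°) + j·sin(-28.3°)) = 71.58 - j38.54 V
Step 2 — Sum components: V_total = -61.59 - j117.1 V.
Step 3 — Convert to polar: |V_total| = 132.3 V, ∠V_total = -117.7°.

V_total = 132.3∠-117.7° V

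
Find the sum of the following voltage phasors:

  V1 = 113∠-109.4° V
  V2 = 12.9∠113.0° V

Step 1 — Convert each phasor to rectangular form:
  V1 = 113·(cos(-109.4°) + j·sin(-109.4°)) = -37.53 - j106.6 V
  V2 = 12.9·(cos(113.0°) + j·sin(113.0°)) = -5.04 + j11.87 V
Step 2 — Sum components: V_total = -42.57 - j94.71 V.
Step 3 — Convert to polar: |V_total| = 103.8 V, ∠V_total = -114.2°.

V_total = 103.8∠-114.2° V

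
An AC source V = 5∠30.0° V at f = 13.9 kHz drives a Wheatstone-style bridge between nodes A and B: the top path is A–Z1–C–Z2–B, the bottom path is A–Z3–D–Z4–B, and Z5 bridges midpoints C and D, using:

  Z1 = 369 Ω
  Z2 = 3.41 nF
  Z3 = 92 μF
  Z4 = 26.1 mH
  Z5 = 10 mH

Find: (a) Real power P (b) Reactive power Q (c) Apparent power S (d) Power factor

Step 1 — Angular frequency: ω = 2π·f = 2π·1.39e+04 = 8.734e+04 rad/s.
Step 2 — Component impedances:
  Z1: Z = R = 369 Ω
  Z2: Z = 1/(jωC) = -j/(ω·C) = 0 - j3358 Ω
  Z3: Z = 1/(jωC) = -j/(ω·C) = 0 - j0.1245 Ω
  Z4: Z = jωL = j·8.734e+04·0.0261 = 0 + j2279 Ω
  Z5: Z = jωL = j·8.734e+04·0.01 = 0 + j873.4 Ω
Step 3 — Bridge requires nodal analysis (the Z5 bridge couples midpoints C and D, so the two paths cannot be reduced to a simple series/parallel combination). Setting node B to ground and injecting 1 A at node A, the 3-node admittance system at A, C, D solves to V_A = Z_AB = 1639 + j7229 Ω = 7412∠77.2° Ω.
Step 4 — Source phasor: V = 5∠30.0° V = 4.33 + j2.5 V.
Step 5 — Current: I = V / Z = 0.0004581 - j0.0004952 A = 0.0006746∠-47.2° A.
Step 6 — Complex power: S = V·I* = 0.0007457 + j0.003289 VA.
Step 7 — Real power: P = Re(S) = 0.0007457 W.
Step 8 — Reactive power: Q = Im(S) = 0.003289 VAR.
Step 9 — Apparent power: |S| = 0.003373 VA.
Step 10 — Power factor: PF = P/|S| = 0.2211 (lagging).

(a) P = 0.0007457 W  (b) Q = 0.003289 VAR  (c) S = 0.003373 VA  (d) PF = 0.2211 (lagging)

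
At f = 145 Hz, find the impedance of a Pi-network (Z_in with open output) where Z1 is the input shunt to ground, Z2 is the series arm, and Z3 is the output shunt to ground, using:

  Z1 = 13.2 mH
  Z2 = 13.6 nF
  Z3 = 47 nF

Step 1 — Angular frequency: ω = 2π·f = 2π·145 = 911.1 rad/s.
Step 2 — Component impedances:
  Z1: Z = jωL = j·911.1·0.0132 = 0 + j12.03 Ω
  Z2: Z = 1/(jωC) = -j/(ω·C) = 0 - j8.071e+04 Ω
  Z3: Z = 1/(jωC) = -j/(ω·C) = 0 - j2.335e+04 Ω
Step 3 — With open output, the series arm Z2 and the output shunt Z3 appear in series to ground: Z2 + Z3 = 0 - j1.041e+05 Ω.
Step 4 — Parallel with input shunt Z1: Z_in = Z1 || (Z2 + Z3) = 0 + j12.03 Ω = 12.03∠90.0° Ω.

Z = 0 + j12.03 Ω = 12.03∠90.0° Ω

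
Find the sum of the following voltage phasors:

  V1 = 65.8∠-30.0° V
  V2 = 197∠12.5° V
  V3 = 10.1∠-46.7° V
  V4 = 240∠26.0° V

Step 1 — Convert each phasor to rectangular form:
  V1 = 65.8·(cos(-30.0°) + j·sin(-30.0°)) = 56.98 - j32.9 V
  V2 = 197·(cos(12.5°) + j·sin(12.5°)) = 192.3 + j42.64 V
  V3 = 10.1·(cos(-46.7°) + j·sin(-46.7°)) = 6.927 - j7.351 V
  V4 = 240·(cos(26.0°) + j·sin(26.0°)) = 215.7 + j105.2 V
Step 2 — Sum components: V_total = 472 + j107.6 V.
Step 3 — Convert to polar: |V_total| = 484.1 V, ∠V_total = 12.8°.

V_total = 484.1∠12.8° V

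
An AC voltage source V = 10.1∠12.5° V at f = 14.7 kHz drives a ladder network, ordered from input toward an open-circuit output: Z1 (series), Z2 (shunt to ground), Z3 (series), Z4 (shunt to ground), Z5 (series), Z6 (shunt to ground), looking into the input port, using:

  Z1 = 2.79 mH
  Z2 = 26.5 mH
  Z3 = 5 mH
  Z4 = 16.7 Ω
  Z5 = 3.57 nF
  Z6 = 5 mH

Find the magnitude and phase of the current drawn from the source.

Step 1 — Angular frequency: ω = 2π·f = 2π·1.47e+04 = 9.236e+04 rad/s.
Step 2 — Component impedances:
  Z1: Z = jωL = j·9.236e+04·0.00279 = 0 + j257.7 Ω
  Z2: Z = jωL = j·9.236e+04·0.0265 = 0 + j2448 Ω
  Z3: Z = jωL = j·9.236e+04·0.005 = 0 + j461.8 Ω
  Z4: Z = R = 16.7 Ω
  Z5: Z = 1/(jωC) = -j/(ω·C) = 0 - j3033 Ω
  Z6: Z = jωL = j·9.236e+04·0.005 = 0 + j461.8 Ω
Step 3 — Ladder network (open output): work backward from the far end, alternating series and parallel combinations. Z_in = 11.82 + j646.2 Ω = 646.3∠89.0° Ω.
Step 4 — Source phasor: V = 10.1∠12.5° V = 9.861 + j2.186 V.
Step 5 — Ohm's law: I = V / Z_total = (9.861 + j2.186) / (11.82 + j646.2) = 0.003661 - j0.01519 A.
Step 6 — Convert to polar: |I| = 0.01563 A, ∠I = -76.5°.

I = 0.01563∠-76.5° A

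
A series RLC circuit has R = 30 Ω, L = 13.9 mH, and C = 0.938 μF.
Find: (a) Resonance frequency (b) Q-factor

Step 1 — Resonance condition Im(Z)=0 gives ω₀ = 1/√(LC).
Step 2 — ω₀ = 1/√(0.0139·9.38e-07) = 8758 rad/s.
Step 3 — f₀ = ω₀/(2π) = 1394 Hz.
Step 4 — Series Q: Q = ω₀L/R = 8758·0.0139/30 = 4.058.

(a) f₀ = 1394 Hz  (b) Q = 4.058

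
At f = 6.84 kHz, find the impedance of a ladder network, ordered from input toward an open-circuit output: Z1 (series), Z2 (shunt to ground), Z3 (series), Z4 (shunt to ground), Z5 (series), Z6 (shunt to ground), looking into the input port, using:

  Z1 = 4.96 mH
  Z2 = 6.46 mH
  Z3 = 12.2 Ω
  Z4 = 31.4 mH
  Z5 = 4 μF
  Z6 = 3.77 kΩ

Step 1 — Angular frequency: ω = 2π·f = 2π·6840 = 4.298e+04 rad/s.
Step 2 — Component impedances:
  Z1: Z = jωL = j·4.298e+04·0.00496 = 0 + j213.2 Ω
  Z2: Z = jωL = j·4.298e+04·0.00646 = 0 + j277.6 Ω
  Z3: Z = R = 12.2 Ω
  Z4: Z = jωL = j·4.298e+04·0.0314 = 0 + j1349 Ω
  Z5: Z = 1/(jωC) = -j/(ω·C) = 0 - j5.817 Ω
  Z6: Z = R = 3770 Ω
Step 3 — Ladder network (open output): work backward from the far end, alternating series and parallel combinations. Z_in = 14.35 + j442.8 Ω = 443∠88.1° Ω.

Z = 14.35 + j442.8 Ω = 443∠88.1° Ω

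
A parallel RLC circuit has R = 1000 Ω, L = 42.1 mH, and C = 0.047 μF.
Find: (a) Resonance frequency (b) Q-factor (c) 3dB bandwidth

Step 1 — Resonance: ω₀ = 1/√(LC) = 1/√(0.0421·4.7e-08) = 2.248e+04 rad/s.
Step 2 — f₀ = ω₀/(2π) = 3578 Hz.
Step 3 — Parallel Q: Q = R/(ω₀L) = 1000/(2.248e+04·0.0421) = 1.057.
Step 4 — Bandwidth: Δω = ω₀/Q = 2.128e+04 rad/s; BW = Δω/(2π) = 3386 Hz.

(a) f₀ = 3578 Hz  (b) Q = 1.057  (c) BW = 3386 Hz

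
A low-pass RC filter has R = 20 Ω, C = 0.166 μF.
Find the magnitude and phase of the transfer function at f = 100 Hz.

Step 1 — Angular frequency: ω = 2π·100 = 628.3 rad/s.
Step 2 — Transfer function: H(jω) = 1/(1 + jωRC).
Step 3 — Denominator: 1 + jωRC = 1 + j·628.3·20·1.66e-07 = 1 + j0.002086.
Step 4 — H = 1 - j0.002086.
Step 5 — Magnitude: |H| = 1 (-0.0 dB); phase: φ = -0.1°.

|H| = 1 (-0.0 dB), φ = -0.1°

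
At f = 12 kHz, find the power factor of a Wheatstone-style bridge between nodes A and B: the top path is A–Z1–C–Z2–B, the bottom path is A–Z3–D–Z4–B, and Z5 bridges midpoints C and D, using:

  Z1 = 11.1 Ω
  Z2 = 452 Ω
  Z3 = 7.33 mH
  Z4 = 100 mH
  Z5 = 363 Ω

Step 1 — Angular frequency: ω = 2π·f = 2π·1.2e+04 = 7.54e+04 rad/s.
Step 2 — Component impedances:
  Z1: Z = R = 11.1 Ω
  Z2: Z = R = 452 Ω
  Z3: Z = jωL = j·7.54e+04·0.00733 = 0 + j552.7 Ω
  Z4: Z = jωL = j·7.54e+04·0.1 = 0 + j7540 Ω
  Z5: Z = R = 363 Ω
Step 3 — Bridge requires nodal analysis (the Z5 bridge couples midpoints C and D, so the two paths cannot be reduced to a simple series/parallel combination). Setting node B to ground and injecting 1 A at node A, the 3-node admittance system at A, C, D solves to V_A = Z_AB = 461.1 + j26.9 Ω = 461.9∠3.3° Ω.
Step 4 — Power factor: PF = cos(φ) = Re(Z)/|Z| = 461.1/461.9 = 0.9983.
Step 5 — Type: Im(Z) = 26.9 ⇒ lagging (phase φ = 3.3°).

PF = 0.9983 (lagging, φ = 3.3°)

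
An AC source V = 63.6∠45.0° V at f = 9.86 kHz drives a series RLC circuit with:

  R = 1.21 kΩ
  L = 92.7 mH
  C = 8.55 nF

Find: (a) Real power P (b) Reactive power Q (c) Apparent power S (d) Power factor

Step 1 — Angular frequency: ω = 2π·f = 2π·9860 = 6.195e+04 rad/s.
Step 2 — Component impedances:
  R: Z = R = 1210 Ω
  L: Z = jωL = j·6.195e+04·0.0927 = 0 + j5743 Ω
  C: Z = 1/(jωC) = -j/(ω·C) = 0 - j1888 Ω
Step 3 — Series combination: Z_total = R + L + C = 1210 + j3855 Ω = 4041∠72.6° Ω.
Step 4 — Source phasor: V = 63.6∠45.0° V = 44.97 + j44.97 V.
Step 5 — Current: I = V / Z = 0.01395 - j0.007286 A = 0.01574∠-27.6° A.
Step 6 — Complex power: S = V·I* = 0.2998 + j0.9552 VA.
Step 7 — Real power: P = Re(S) = 0.2998 W.
Step 8 — Reactive power: Q = Im(S) = 0.9552 VAR.
Step 9 — Apparent power: |S| = 1.001 VA.
Step 10 — Power factor: PF = P/|S| = 0.2995 (lagging).

(a) P = 0.2998 W  (b) Q = 0.9552 VAR  (c) S = 1.001 VA  (d) PF = 0.2995 (lagging)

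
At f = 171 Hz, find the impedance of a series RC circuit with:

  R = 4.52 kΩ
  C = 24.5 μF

Step 1 — Angular frequency: ω = 2π·f = 2π·171 = 1074 rad/s.
Step 2 — Component impedances:
  R: Z = R = 4520 Ω
  C: Z = 1/(jωC) = -j/(ω·C) = 0 - j37.99 Ω
Step 3 — Series combination: Z_total = R + C = 4520 - j37.99 Ω = 4520∠-0.5° Ω.

Z = 4520 - j37.99 Ω = 4520∠-0.5° Ω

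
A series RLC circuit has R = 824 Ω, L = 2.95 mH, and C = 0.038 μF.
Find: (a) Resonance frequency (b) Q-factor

Step 1 — Resonance condition Im(Z)=0 gives ω₀ = 1/√(LC).
Step 2 — ω₀ = 1/√(0.00295·3.8e-08) = 9.445e+04 rad/s.
Step 3 — f₀ = ω₀/(2π) = 1.503e+04 Hz.
Step 4 — Series Q: Q = ω₀L/R = 9.445e+04·0.00295/824 = 0.3381.

(a) f₀ = 1.503e+04 Hz  (b) Q = 0.3381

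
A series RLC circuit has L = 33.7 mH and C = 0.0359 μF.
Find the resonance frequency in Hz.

Step 1 — Resonance condition Im(Z)=0 gives ω₀ = 1/√(LC).
Step 2 — ω₀ = 1/√(0.0337·3.59e-08) = 2.875e+04 rad/s.
Step 3 — f₀ = ω₀/(2π) = 4576 Hz.

f₀ = 4576 Hz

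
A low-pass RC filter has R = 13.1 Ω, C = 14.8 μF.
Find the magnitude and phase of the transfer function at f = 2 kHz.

Step 1 — Angular frequency: ω = 2π·2000 = 1.257e+04 rad/s.
Step 2 — Transfer function: H(jω) = 1/(1 + jωRC).
Step 3 — Denominator: 1 + jωRC = 1 + j·1.257e+04·13.1·1.48e-05 = 1 + j2.436.
Step 4 — H = 0.1442 - j0.3513.
Step 5 — Magnitude: |H| = 0.3797 (-8.4 dB); phase: φ = -67.7°.

|H| = 0.3797 (-8.4 dB), φ = -67.7°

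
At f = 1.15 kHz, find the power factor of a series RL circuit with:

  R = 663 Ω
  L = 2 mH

Step 1 — Angular frequency: ω = 2π·f = 2π·1150 = 7226 rad/s.
Step 2 — Component impedances:
  R: Z = R = 663 Ω
  L: Z = jωL = j·7226·0.002 = 0 + j14.45 Ω
Step 3 — Series combination: Z_total = R + L = 663 + j14.45 Ω = 663.2∠1.2° Ω.
Step 4 — Power factor: PF = cos(φ) = Re(Z)/|Z| = 663/663.16 = 0.9998.
Step 5 — Type: Im(Z) = 14.45 ⇒ lagging (phase φ = 1.2°).

PF = 0.9998 (lagging, φ = 1.2°)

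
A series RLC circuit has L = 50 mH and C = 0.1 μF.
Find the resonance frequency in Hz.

Step 1 — Resonance condition Im(Z)=0 gives ω₀ = 1/√(LC).
Step 2 — ω₀ = 1/√(0.05·1e-07) = 1.414e+04 rad/s.
Step 3 — f₀ = ω₀/(2π) = 2251 Hz.

f₀ = 2251 Hz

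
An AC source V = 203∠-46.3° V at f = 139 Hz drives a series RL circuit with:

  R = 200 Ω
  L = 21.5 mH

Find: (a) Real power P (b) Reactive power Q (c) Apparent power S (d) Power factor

Step 1 — Angular frequency: ω = 2π·f = 2π·139 = 873.4 rad/s.
Step 2 — Component impedances:
  R: Z = R = 200 Ω
  L: Z = jωL = j·873.4·0.0215 = 0 + j18.78 Ω
Step 3 — Series combination: Z_total = R + L = 200 + j18.78 Ω = 200.9∠5.4° Ω.
Step 4 — Source phasor: V = 203∠-46.3° V = 140.2 - j146.8 V.
Step 5 — Current: I = V / Z = 0.6268 - j0.7927 A = 1.011∠-51.7° A.
Step 6 — Complex power: S = V·I* = 204.2 + j19.18 VA.
Step 7 — Real power: P = Re(S) = 204.2 W.
Step 8 — Reactive power: Q = Im(S) = 19.18 VAR.
Step 9 — Apparent power: |S| = 205.1 VA.
Step 10 — Power factor: PF = P/|S| = 0.9956 (lagging).

(a) P = 204.2 W  (b) Q = 19.18 VAR  (c) S = 205.1 VA  (d) PF = 0.9956 (lagging)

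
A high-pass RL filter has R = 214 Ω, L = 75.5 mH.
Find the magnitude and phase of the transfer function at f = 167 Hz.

Step 1 — Angular frequency: ω = 2π·167 = 1049 rad/s.
Step 2 — Transfer function: H(jω) = jωL/(R + jωL).
Step 3 — Numerator jωL = j·79.22; denominator R + jωL = 214 + j79.22.
Step 4 — H = 0.1205 + j0.3256.
Step 5 — Magnitude: |H| = 0.3472 (-9.2 dB); phase: φ = 69.7°.

|H| = 0.3472 (-9.2 dB), φ = 69.7°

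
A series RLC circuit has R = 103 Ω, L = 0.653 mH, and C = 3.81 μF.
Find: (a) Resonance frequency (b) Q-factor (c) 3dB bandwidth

Step 1 — Resonance: ω₀ = 1/√(LC) = 1/√(0.000653·3.81e-06) = 2.005e+04 rad/s.
Step 2 — f₀ = ω₀/(2π) = 3191 Hz.
Step 3 — Series Q: Q = ω₀L/R = 2.005e+04·0.000653/103 = 0.1271.
Step 4 — Bandwidth: Δω = ω₀/Q = 1.577e+05 rad/s; BW = Δω/(2π) = 2.51e+04 Hz.

(a) f₀ = 3191 Hz  (b) Q = 0.1271  (c) BW = 2.51e+04 Hz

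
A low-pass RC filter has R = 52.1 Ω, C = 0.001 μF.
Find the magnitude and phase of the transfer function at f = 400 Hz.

Step 1 — Angular frequency: ω = 2π·400 = 2513 rad/s.
Step 2 — Transfer function: H(jω) = 1/(1 + jωRC).
Step 3 — Denominator: 1 + jωRC = 1 + j·2513·52.1·1e-09 = 1 + j0.0001309.
Step 4 — H = 1 - j0.0001309.
Step 5 — Magnitude: |H| = 1 (-0.0 dB); phase: φ = -0.0°.

|H| = 1 (-0.0 dB), φ = -0.0°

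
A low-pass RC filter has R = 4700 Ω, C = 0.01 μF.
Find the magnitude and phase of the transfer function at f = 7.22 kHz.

Step 1 — Angular frequency: ω = 2π·7220 = 4.536e+04 rad/s.
Step 2 — Transfer function: H(jω) = 1/(1 + jωRC).
Step 3 — Denominator: 1 + jωRC = 1 + j·4.536e+04·4700·1e-08 = 1 + j2.132.
Step 4 — H = 0.1803 - j0.3844.
Step 5 — Magnitude: |H| = 0.4246 (-7.4 dB); phase: φ = -64.9°.

|H| = 0.4246 (-7.4 dB), φ = -64.9°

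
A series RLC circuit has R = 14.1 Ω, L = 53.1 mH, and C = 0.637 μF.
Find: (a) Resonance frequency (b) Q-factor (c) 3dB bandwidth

Step 1 — Resonance: ω₀ = 1/√(LC) = 1/√(0.0531·6.37e-07) = 5437 rad/s.
Step 2 — f₀ = ω₀/(2π) = 865.4 Hz.
Step 3 — Series Q: Q = ω₀L/R = 5437·0.0531/14.1 = 20.48.
Step 4 — Bandwidth: Δω = ω₀/Q = 265.5 rad/s; BW = Δω/(2π) = 42.26 Hz.

(a) f₀ = 865.4 Hz  (b) Q = 20.48  (c) BW = 42.26 Hz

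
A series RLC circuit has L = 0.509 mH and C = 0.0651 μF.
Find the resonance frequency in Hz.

Step 1 — Resonance condition Im(Z)=0 gives ω₀ = 1/√(LC).
Step 2 — ω₀ = 1/√(0.000509·6.51e-08) = 1.737e+05 rad/s.
Step 3 — f₀ = ω₀/(2π) = 2.765e+04 Hz.

f₀ = 2.765e+04 Hz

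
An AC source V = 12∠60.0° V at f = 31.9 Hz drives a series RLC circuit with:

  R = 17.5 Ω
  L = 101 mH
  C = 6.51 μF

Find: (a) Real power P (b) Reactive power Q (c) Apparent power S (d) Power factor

Step 1 — Angular frequency: ω = 2π·f = 2π·31.9 = 200.4 rad/s.
Step 2 — Component impedances:
  R: Z = R = 17.5 Ω
  L: Z = jωL = j·200.4·0.101 = 0 + j20.24 Ω
  C: Z = 1/(jωC) = -j/(ω·C) = 0 - j766.4 Ω
Step 3 — Series combination: Z_total = R + L + C = 17.5 - j746.1 Ω = 746.3∠-88.7° Ω.
Step 4 — Source phasor: V = 12∠60.0° V = 6 + j10.39 V.
Step 5 — Current: I = V / Z = -0.01373 + j0.008363 A = 0.01608∠148.7° A.
Step 6 — Complex power: S = V·I* = 0.004524 - j0.1929 VA.
Step 7 — Real power: P = Re(S) = 0.004524 W.
Step 8 — Reactive power: Q = Im(S) = -0.1929 VAR.
Step 9 — Apparent power: |S| = 0.1929 VA.
Step 10 — Power factor: PF = P/|S| = 0.02345 (leading).

(a) P = 0.004524 W  (b) Q = -0.1929 VAR  (c) S = 0.1929 VA  (d) PF = 0.02345 (leading)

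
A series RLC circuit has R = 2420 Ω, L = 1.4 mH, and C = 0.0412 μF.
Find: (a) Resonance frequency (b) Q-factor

Step 1 — Resonance condition Im(Z)=0 gives ω₀ = 1/√(LC).
Step 2 — ω₀ = 1/√(0.0014·4.12e-08) = 1.317e+05 rad/s.
Step 3 — f₀ = ω₀/(2π) = 2.096e+04 Hz.
Step 4 — Series Q: Q = ω₀L/R = 1.317e+05·0.0014/2420 = 0.07617.

(a) f₀ = 2.096e+04 Hz  (b) Q = 0.07617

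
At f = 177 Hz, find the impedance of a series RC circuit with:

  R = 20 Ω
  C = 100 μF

Step 1 — Angular frequency: ω = 2π·f = 2π·177 = 1112 rad/s.
Step 2 — Component impedances:
  R: Z = R = 20 Ω
  C: Z = 1/(jωC) = -j/(ω·C) = 0 - j8.992 Ω
Step 3 — Series combination: Z_total = R + C = 20 - j8.992 Ω = 21.93∠-24.2° Ω.

Z = 20 - j8.992 Ω = 21.93∠-24.2° Ω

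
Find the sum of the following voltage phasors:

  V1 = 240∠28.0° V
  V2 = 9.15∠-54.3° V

Step 1 — Convert each phasor to rectangular form:
  V1 = 240·(cos(28.0°) + j·sin(28.0°)) = 211.9 + j112.7 V
  V2 = 9.15·(cos(-54.3°) + j·sin(-54.3°)) = 5.339 - j7.431 V
Step 2 — Sum components: V_total = 217.2 + j105.2 V.
Step 3 — Convert to polar: |V_total| = 241.4 V, ∠V_total = 25.8°.

V_total = 241.4∠25.8° V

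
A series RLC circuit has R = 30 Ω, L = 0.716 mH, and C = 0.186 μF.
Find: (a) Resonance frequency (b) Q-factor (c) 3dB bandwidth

Step 1 — Resonance: ω₀ = 1/√(LC) = 1/√(0.000716·1.86e-07) = 8.665e+04 rad/s.
Step 2 — f₀ = ω₀/(2π) = 1.379e+04 Hz.
Step 3 — Series Q: Q = ω₀L/R = 8.665e+04·0.000716/30 = 2.068.
Step 4 — Bandwidth: Δω = ω₀/Q = 4.19e+04 rad/s; BW = Δω/(2π) = 6669 Hz.

(a) f₀ = 1.379e+04 Hz  (b) Q = 2.068  (c) BW = 6669 Hz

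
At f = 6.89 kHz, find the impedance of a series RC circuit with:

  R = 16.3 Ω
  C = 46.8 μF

Step 1 — Angular frequency: ω = 2π·f = 2π·6890 = 4.329e+04 rad/s.
Step 2 — Component impedances:
  R: Z = R = 16.3 Ω
  C: Z = 1/(jωC) = -j/(ω·C) = 0 - j0.4936 Ω
Step 3 — Series combination: Z_total = R + C = 16.3 - j0.4936 Ω = 16.31∠-1.7° Ω.

Z = 16.3 - j0.4936 Ω = 16.31∠-1.7° Ω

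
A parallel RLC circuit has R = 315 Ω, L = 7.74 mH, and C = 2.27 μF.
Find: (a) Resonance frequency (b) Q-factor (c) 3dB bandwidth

Step 1 — Resonance: ω₀ = 1/√(LC) = 1/√(0.00774·2.27e-06) = 7544 rad/s.
Step 2 — f₀ = ω₀/(2π) = 1201 Hz.
Step 3 — Parallel Q: Q = R/(ω₀L) = 315/(7544·0.00774) = 5.395.
Step 4 — Bandwidth: Δω = ω₀/Q = 1399 rad/s; BW = Δω/(2π) = 222.6 Hz.

(a) f₀ = 1201 Hz  (b) Q = 5.395  (c) BW = 222.6 Hz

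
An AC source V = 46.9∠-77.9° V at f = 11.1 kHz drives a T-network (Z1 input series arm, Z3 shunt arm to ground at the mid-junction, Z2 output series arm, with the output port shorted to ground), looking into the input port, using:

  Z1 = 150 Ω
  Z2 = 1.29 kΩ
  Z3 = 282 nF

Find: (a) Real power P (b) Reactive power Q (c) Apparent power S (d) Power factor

Step 1 — Angular frequency: ω = 2π·f = 2π·1.11e+04 = 6.974e+04 rad/s.
Step 2 — Component impedances:
  Z1: Z = R = 150 Ω
  Z2: Z = R = 1290 Ω
  Z3: Z = 1/(jωC) = -j/(ω·C) = 0 - j50.84 Ω
Step 3 — With the output port shorted to ground, the output series arm Z2 runs from the junction to ground; the shunt arm Z3 also runs from the junction to ground. They appear in parallel: Z3 || Z2 = 2.001 - j50.77 Ω.
Step 4 — Series with input arm Z1: Z_in = Z1 + (Z3 || Z2) = 152 - j50.77 Ω = 160.3∠-18.5° Ω.
Step 5 — Source phasor: V = 46.9∠-77.9° V = 9.831 - j45.86 V.
Step 6 — Current: I = V / Z = 0.1488 - j0.252 A = 0.2927∠-59.4° A.
Step 7 — Complex power: S = V·I* = 13.02 - j4.348 VA.
Step 8 — Real power: P = Re(S) = 13.02 W.
Step 9 — Reactive power: Q = Im(S) = -4.348 VAR.
Step 10 — Apparent power: |S| = 13.73 VA.
Step 11 — Power factor: PF = P/|S| = 0.9485 (leading).

(a) P = 13.02 W  (b) Q = -4.348 VAR  (c) S = 13.73 VA  (d) PF = 0.9485 (leading)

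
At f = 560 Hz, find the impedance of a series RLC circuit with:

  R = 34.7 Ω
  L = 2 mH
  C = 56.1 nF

Step 1 — Angular frequency: ω = 2π·f = 2π·560 = 3519 rad/s.
Step 2 — Component impedances:
  R: Z = R = 34.7 Ω
  L: Z = jωL = j·3519·0.002 = 0 + j7.037 Ω
  C: Z = 1/(jωC) = -j/(ω·C) = 0 - j5066 Ω
Step 3 — Series combination: Z_total = R + L + C = 34.7 - j5059 Ω = 5059∠-89.6° Ω.

Z = 34.7 - j5059 Ω = 5059∠-89.6° Ω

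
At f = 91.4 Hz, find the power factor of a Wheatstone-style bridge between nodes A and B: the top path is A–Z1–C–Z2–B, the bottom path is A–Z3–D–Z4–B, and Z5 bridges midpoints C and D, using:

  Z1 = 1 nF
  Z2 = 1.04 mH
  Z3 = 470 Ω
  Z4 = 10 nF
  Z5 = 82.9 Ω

Step 1 — Angular frequency: ω = 2π·f = 2π·91.4 = 574.3 rad/s.
Step 2 — Component impedances:
  Z1: Z = 1/(jωC) = -j/(ω·C) = 0 - j1.741e+06 Ω
  Z2: Z = jωL = j·574.3·0.00104 = 0 + j0.5973 Ω
  Z3: Z = R = 470 Ω
  Z4: Z = 1/(jωC) = -j/(ω·C) = 0 - j1.741e+05 Ω
  Z5: Z = R = 82.9 Ω
Step 3 — Bridge requires nodal analysis (the Z5 bridge couples midpoints C and D, so the two paths cannot be reduced to a simple series/parallel combination). Setting node B to ground and injecting 1 A at node A, the 3-node admittance system at A, C, D solves to V_A = Z_AB = 552.9 + j0.3822 Ω = 552.9∠0.0° Ω.
Step 4 — Power factor: PF = cos(φ) = Re(Z)/|Z| = 552.9/552.9 = 1.
Step 5 — Type: Im(Z) = 0.3822 ⇒ lagging (phase φ = 0.0°).

PF = 1 (lagging, φ = 0.0°)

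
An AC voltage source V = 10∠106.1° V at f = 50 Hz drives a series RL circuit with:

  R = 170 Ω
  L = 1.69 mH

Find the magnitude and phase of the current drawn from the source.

Step 1 — Angular frequency: ω = 2π·f = 2π·50 = 314.2 rad/s.
Step 2 — Component impedances:
  R: Z = R = 170 Ω
  L: Z = jωL = j·314.2·0.00169 = 0 + j0.5309 Ω
Step 3 — Series combination: Z_total = R + L = 170 + j0.5309 Ω = 170∠0.2° Ω.
Step 4 — Source phasor: V = 10∠106.1° V = -2.773 + j9.608 V.
Step 5 — Ohm's law: I = V / Z_total = (-2.773 + j9.608) / (170 + j0.5309) = -0.01614 + j0.05657 A.
Step 6 — Convert to polar: |I| = 0.05882 A, ∠I = 105.9°.

I = 0.05882∠105.9° A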